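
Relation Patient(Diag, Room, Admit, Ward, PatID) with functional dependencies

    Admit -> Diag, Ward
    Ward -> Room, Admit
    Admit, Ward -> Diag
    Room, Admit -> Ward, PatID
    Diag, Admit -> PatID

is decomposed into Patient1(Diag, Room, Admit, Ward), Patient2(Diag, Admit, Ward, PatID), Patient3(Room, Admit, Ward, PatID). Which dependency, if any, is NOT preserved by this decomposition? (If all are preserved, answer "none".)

Admit → Diag, Ward lies within Patient1.
Ward → Room, Admit lies within Patient1.
Admit, Ward → Diag lies within Patient1.
Room, Admit → Ward, PatID lies within Patient3.
Diag, Admit → PatID lies within Patient2.
Every dependency is enforceable on the fragments, so the decomposition is dependency-preserving.

none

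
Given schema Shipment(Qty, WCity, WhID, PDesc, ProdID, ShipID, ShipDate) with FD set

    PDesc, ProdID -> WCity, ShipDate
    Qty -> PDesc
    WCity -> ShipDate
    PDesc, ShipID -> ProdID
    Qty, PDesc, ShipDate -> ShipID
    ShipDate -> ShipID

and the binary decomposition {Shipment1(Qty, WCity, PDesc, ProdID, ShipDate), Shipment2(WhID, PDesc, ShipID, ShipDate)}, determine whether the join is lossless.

Common attributes: Shipment1 ∩ Shipment2 = {PDesc, ShipDate}.
Closure of {PDesc, ShipDate}: ShipDate → ShipID applies, adding ShipID; PDesc, ShipID → ProdID applies, adding ProdID; PDesc, ProdID → WCity, ShipDate applies, adding WCity. So (PDesc, ShipDate)⁺ = {WCity, PDesc, ProdID, ShipID, ShipDate}.
The closure contains neither all of Shipment1 = {Qty, WCity, PDesc, ProdID, ShipDate} nor all of Shipment2 = {WhID, PDesc, ShipID, ShipDate}, so the common attributes are not a superkey of either fragment. The join is lossy.

No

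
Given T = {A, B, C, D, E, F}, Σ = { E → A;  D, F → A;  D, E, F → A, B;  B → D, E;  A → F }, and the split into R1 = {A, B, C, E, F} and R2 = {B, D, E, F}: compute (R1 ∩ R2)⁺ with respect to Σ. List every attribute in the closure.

R1 ∩ R2 = {B, E, F}.
E → A applies, adding A
B → D, E applies, adding D
Closure: {A, B, D, E, F}.

A, B, D, E, F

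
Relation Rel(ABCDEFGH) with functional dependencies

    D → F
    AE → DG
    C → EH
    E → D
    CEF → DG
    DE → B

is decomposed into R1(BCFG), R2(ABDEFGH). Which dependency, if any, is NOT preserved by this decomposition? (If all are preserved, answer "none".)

C → EH

Check C → EH: no single fragment contains all of {CEH}, and the restricted closure of {C} across the fragments never reaches {EH}.
D → F is preserved.
AE → DG is preserved.
E → D is preserved.
CEF → DG is preserved.
DE → B is preserved.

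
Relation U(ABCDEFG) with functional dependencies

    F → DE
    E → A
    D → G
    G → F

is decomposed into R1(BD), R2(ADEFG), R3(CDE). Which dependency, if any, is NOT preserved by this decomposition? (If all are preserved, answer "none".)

F → DE lies within R2.
E → A lies within R2.
D → G lies within R2.
G → F lies within R2.
Every dependency is enforceable on the fragments, so the decomposition is dependency-preserving.

none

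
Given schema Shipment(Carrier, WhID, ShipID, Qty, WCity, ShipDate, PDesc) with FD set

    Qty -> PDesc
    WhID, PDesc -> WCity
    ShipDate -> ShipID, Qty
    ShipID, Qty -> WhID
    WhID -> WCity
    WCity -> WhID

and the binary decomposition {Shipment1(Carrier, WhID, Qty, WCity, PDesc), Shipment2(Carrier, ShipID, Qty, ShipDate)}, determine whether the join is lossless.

No

Common attributes: Shipment1 ∩ Shipment2 = {Carrier, Qty}.
Closure of {Carrier, Qty}: Qty → PDesc applies, adding PDesc. So (Carrier, Qty)⁺ = {Carrier, Qty, PDesc}.
The closure contains neither all of Shipment1 = {Carrier, WhID, Qty, WCity, PDesc} nor all of Shipment2 = {Carrier, ShipID, Qty, ShipDate}, so the common attributes are not a superkey of either fragment. The join is lossy.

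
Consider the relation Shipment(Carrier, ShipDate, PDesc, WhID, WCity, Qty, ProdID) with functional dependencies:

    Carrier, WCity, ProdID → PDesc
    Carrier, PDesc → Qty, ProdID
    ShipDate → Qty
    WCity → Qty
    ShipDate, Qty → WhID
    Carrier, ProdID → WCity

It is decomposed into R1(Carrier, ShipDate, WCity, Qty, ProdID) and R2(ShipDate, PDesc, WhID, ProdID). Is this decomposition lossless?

No

Common attributes: R1 ∩ R2 = {ShipDate, ProdID}.
Closure of {ShipDate, ProdID}: ShipDate → Qty applies, adding Qty; ShipDate, Qty → WhID applies, adding WhID. So (ShipDate, ProdID)⁺ = {ShipDate, WhID, Qty, ProdID}.
The closure contains neither all of R1 = {Carrier, ShipDate, WCity, Qty, ProdID} nor all of R2 = {ShipDate, PDesc, WhID, ProdID}, so the common attributes are not a superkey of either fragment. The join is lossy.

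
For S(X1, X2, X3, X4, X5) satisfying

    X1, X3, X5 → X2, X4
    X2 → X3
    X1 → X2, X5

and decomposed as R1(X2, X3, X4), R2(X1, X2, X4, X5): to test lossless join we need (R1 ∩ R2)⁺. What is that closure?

X2, X3, X4

R1 ∩ R2 = {X2, X4}.
X2 → X3 applies, adding X3
Closure: {X2, X3, X4}.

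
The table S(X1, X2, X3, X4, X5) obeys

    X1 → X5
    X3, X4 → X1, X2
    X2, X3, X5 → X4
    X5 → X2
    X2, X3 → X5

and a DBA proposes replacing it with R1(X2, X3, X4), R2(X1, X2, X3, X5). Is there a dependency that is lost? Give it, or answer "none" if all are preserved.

none

X1 → X5 lies within R2.
X3, X4 → X1, X2: restricted closure across fragments reaches X1, X2.
X2, X3, X5 → X4: restricted closure across fragments reaches X4.
X5 → X2 lies within R2.
X2, X3 → X5 lies within R2.
Every dependency is enforceable on the fragments, so the decomposition is dependency-preserving.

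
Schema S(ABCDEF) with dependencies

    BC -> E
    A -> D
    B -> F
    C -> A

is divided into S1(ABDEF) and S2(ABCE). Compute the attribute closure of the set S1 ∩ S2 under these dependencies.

ABDEF

S1 ∩ S2 = {ABE}.
A → D applies, adding D
B → F applies, adding F
Closure: {ABDEF}.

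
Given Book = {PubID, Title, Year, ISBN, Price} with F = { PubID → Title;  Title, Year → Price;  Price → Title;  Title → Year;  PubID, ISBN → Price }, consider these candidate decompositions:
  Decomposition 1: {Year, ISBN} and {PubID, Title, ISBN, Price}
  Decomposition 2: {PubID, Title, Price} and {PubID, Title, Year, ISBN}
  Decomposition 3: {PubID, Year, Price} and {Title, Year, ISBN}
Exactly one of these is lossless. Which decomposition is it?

Decomposition 2

Decomposition 1: common = {ISBN}, closure = {ISBN} → lossy.
Decomposition 2: common = {PubID, Title}, closure = {PubID, Title, Year, Price} → lossless.
Decomposition 3: common = {Year}, closure = {Year} → lossy.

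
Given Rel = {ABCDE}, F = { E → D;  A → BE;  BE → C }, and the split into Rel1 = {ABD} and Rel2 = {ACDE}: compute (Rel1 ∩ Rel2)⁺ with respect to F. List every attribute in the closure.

Rel1 ∩ Rel2 = {AD}.
A → BE applies, adding BE
BE → C applies, adding C
Closure: {ABCDE}.

ABCDE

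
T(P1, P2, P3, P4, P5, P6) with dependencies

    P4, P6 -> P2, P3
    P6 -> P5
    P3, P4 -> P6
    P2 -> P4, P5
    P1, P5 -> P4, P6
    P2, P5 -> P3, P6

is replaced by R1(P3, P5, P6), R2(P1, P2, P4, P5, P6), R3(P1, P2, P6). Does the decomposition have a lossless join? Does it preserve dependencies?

Lossless test (chase): Rows 1 and 3 agree on P6; apply P6→P5 and equate their P5 entries. Rows 2 and 3 agree on P2; apply P2→P4, P5 and equate their P4, P5 entries. Rows 2 and 3 agree on P2, P5; apply P2, P5→P3, P6 and equate their P3, P6 entries. No row becomes fully distinguished — the join is lossy.
Dependency preservation: the restricted closure of {P4, P6} across the fragments never reaches {P2, P3}, so P4, P6 → P2, P3 cannot be enforced without a join — not preserved.

lossy and not dependency-preserving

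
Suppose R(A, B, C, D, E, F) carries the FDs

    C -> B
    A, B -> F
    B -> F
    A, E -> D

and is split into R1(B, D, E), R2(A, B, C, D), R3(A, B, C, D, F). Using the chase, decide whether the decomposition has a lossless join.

Chase test. Columns are A, B, C, D, E, F; row i has aⱼ where attribute j ∈ Ri, else bᵢⱼ.
Initial tableau (one row per fragment):
  row 1: b11 a2 b13 a4 a5 b16
  row 2: a1 a2 a3 a4 b25 b26
  row 3: a1 a2 a3 a4 b35 a6
Rows 2 and 3 agree on A, B; apply A, B→F and equate their F entries.
Rows 1 and 2 agree on B; apply B→F and equate their F entries.
No row becomes fully distinguished — the join is lossy.

No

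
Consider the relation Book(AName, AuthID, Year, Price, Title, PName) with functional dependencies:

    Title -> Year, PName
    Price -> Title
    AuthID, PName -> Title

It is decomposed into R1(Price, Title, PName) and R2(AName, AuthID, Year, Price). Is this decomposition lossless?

Common attributes: R1 ∩ R2 = {Price}.
Closure of {Price}: Price → Title applies, adding Title; Title → Year, PName applies, adding Year, PName. So (Price)⁺ = {Year, Price, Title, PName}.
This closure contains every attribute of R1, so R1 ∩ R2 → R1. The join is lossless.

Yes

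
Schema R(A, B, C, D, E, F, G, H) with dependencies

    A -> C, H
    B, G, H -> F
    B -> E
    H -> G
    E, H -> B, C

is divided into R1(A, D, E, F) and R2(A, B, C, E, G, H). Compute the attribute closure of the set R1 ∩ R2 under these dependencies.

A, B, C, E, F, G, H

R1 ∩ R2 = {A, E}.
A → C, H applies, adding C, H
H → G applies, adding G
E, H → B, C applies, adding B
B, G, H → F applies, adding F
Closure: {A, B, C, E, F, G, H}.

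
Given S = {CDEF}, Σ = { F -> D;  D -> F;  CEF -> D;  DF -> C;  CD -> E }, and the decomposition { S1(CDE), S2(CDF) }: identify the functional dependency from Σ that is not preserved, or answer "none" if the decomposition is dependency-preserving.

F → D lies within S2.
D → F lies within S2.
CEF → D: restricted closure across fragments reaches D.
DF → C lies within S2.
CD → E lies within S1.
Every dependency is enforceable on the fragments, so the decomposition is dependency-preserving.

none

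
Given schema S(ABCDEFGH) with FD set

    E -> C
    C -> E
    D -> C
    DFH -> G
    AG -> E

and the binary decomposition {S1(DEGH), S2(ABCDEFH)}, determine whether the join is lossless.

Common attributes: S1 ∩ S2 = {DEH}.
Closure of {DEH}: E → C applies, adding C. So (DEH)⁺ = {CDEH}.
The closure contains neither all of S1 = {DEGH} nor all of S2 = {ABCDEFH}, so the common attributes are not a superkey of either fragment. The join is lossy.

No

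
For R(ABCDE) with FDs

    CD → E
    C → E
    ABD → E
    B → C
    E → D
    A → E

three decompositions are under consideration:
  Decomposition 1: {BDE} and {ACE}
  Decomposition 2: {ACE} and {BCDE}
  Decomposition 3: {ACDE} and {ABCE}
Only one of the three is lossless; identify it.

Decomposition 1: common = {E}, closure = {DE} → lossy.
Decomposition 2: common = {CE}, closure = {CDE} → lossy.
Decomposition 3: common = {ACE}, closure = {ACDE} → lossless.

Decomposition 3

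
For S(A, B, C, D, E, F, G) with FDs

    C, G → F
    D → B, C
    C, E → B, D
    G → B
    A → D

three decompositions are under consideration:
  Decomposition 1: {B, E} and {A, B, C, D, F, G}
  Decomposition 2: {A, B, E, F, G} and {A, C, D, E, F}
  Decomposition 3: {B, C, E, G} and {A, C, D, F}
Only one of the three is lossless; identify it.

Decomposition 2

Decomposition 1: common = {B}, closure = {B} → lossy.
Decomposition 2: common = {A, E, F}, closure = {A, B, C, D, E, F} → lossless.
Decomposition 3: common = {C}, closure = {C} → lossy.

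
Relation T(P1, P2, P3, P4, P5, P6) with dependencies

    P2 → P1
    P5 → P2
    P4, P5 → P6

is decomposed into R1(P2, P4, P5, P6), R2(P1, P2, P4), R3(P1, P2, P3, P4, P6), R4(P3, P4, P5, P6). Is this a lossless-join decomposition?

Chase test. Columns are P1, P2, P3, P4, P5, P6; row i has aⱼ where attribute j ∈ Ri, else bᵢⱼ.
Initial tableau (one row per fragment):
  row 1: b11 a2 b13 a4 a5 a6
  row 2: a1 a2 b23 a4 b25 b26
  row 3: a1 a2 a3 a4 b35 a6
  row 4: b41 b42 a3 a4 a5 a6
Rows 1 and 2 agree on P2; apply P2→P1 and equate their P1 entries.
Rows 1 and 4 agree on P5; apply P5→P2 and equate their P2 entries.
Rows 1 and 4 agree on P2; apply P2→P1 and equate their P1 entries.
Row 4 is now all distinguished symbols — the join is lossless.

Yes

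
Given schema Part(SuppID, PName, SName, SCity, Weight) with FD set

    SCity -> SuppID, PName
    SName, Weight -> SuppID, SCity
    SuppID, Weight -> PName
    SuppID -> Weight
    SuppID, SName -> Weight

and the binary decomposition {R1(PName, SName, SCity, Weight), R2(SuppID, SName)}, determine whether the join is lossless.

Common attributes: R1 ∩ R2 = {SName}.
No dependency enlarges {SName}, so (SName)⁺ = {SName}.
The closure contains neither all of R1 = {PName, SName, SCity, Weight} nor all of R2 = {SuppID, SName}, so the common attributes are not a superkey of either fragment. The join is lossy.

No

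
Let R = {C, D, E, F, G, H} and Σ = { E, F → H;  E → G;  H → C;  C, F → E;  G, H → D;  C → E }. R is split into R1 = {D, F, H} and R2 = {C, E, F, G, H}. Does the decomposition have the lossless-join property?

Common attributes: R1 ∩ R2 = {F, H}.
Closure of {F, H}: H → C applies, adding C; C, F → E applies, adding E; E → G applies, adding G; G, H → D applies, adding D. So (F, H)⁺ = {C, D, E, F, G, H}.
This closure contains every attribute of R1, so R1 ∩ R2 → R1. The join is lossless.

Yes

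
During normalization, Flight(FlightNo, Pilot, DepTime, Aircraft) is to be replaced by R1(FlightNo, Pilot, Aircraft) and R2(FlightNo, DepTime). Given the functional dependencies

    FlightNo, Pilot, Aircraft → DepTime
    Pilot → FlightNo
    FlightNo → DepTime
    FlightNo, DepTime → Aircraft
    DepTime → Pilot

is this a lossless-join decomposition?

Yes

Common attributes: R1 ∩ R2 = {FlightNo}.
Closure of {FlightNo}: FlightNo → DepTime applies, adding DepTime; FlightNo, DepTime → Aircraft applies, adding Aircraft; DepTime → Pilot applies, adding Pilot. So (FlightNo)⁺ = {FlightNo, Pilot, DepTime, Aircraft}.
This closure contains every attribute of R1, so R1 ∩ R2 → R1. The join is lossless.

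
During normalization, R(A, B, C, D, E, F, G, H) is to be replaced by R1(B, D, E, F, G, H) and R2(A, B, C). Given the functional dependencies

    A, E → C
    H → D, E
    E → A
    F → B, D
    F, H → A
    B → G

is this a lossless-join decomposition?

No

Common attributes: R1 ∩ R2 = {B}.
Closure of {B}: B → G applies, adding G. So (B)⁺ = {B, G}.
The closure contains neither all of R1 = {B, D, E, F, G, H} nor all of R2 = {A, B, C}, so the common attributes are not a superkey of either fragment. The join is lossy.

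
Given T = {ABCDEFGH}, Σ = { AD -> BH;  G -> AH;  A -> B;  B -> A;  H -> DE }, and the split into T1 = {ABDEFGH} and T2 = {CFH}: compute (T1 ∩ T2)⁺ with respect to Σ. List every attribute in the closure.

DEFH

T1 ∩ T2 = {FH}.
H → DE applies, adding DE
Closure: {DEFH}.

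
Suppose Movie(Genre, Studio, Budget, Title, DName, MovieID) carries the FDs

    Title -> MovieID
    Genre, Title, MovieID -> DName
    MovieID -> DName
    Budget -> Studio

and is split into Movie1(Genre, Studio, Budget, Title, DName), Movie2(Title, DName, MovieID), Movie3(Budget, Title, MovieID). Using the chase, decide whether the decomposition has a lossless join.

Chase test. Columns are Genre, Studio, Budget, Title, DName, MovieID; row i has aⱼ where attribute j ∈ Moviei, else bᵢⱼ.
Initial tableau (one row per fragment):
  row 1: a1 a2 a3 a4 a5 b16
  row 2: b21 b22 b23 a4 a5 a6
  row 3: b31 b32 a3 a4 b35 a6
Rows 1 and 2 agree on Title; apply Title→MovieID and equate their MovieID entries.
Rows 1 and 3 agree on MovieID; apply MovieID→DName and equate their DName entries.
Rows 1 and 3 agree on Budget; apply Budget→Studio and equate their Studio entries.
Row 1 is now all distinguished symbols — the join is lossless.

Yes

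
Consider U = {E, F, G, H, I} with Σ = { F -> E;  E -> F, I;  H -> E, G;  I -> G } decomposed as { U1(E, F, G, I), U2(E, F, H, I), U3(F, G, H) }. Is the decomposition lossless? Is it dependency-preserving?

Lossless test (chase): Rows 1 and 3 agree on F; apply F→E and equate their E entries. Rows 1 and 3 agree on E; apply E→F, I and equate their F, I entries. Rows 2 and 3 agree on H; apply H→E, G and equate their E, G entries. Row 2 is now all distinguished symbols — the join is lossless.
Dependency preservation: H → E, G is not contained in any single fragment, but the restricted closure of its left-hand side across the fragments still reaches the right-hand side; the remaining FDs each lie inside some fragment. All dependencies are preserved.

lossless and dependency-preserving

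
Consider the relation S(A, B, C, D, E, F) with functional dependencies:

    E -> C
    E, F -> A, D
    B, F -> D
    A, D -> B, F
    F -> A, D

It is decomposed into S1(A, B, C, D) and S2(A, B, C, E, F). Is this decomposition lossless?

Common attributes: S1 ∩ S2 = {A, B, C}.
No dependency enlarges {A, B, C}, so (A, B, C)⁺ = {A, B, C}.
The closure contains neither all of S1 = {A, B, C, D} nor all of S2 = {A, B, C, E, F}, so the common attributes are not a superkey of either fragment. The join is lossy.

No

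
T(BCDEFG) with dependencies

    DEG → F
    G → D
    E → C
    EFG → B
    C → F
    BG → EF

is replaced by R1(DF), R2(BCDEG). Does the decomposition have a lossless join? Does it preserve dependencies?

Lossless test: (D)⁺ = {D}, which is a superkey of neither fragment — lossy.
Dependency preservation: the restricted closure of {DEG} across the fragments never reaches {F}, so DEG → F cannot be enforced without a join — not preserved.

lossy and not dependency-preserving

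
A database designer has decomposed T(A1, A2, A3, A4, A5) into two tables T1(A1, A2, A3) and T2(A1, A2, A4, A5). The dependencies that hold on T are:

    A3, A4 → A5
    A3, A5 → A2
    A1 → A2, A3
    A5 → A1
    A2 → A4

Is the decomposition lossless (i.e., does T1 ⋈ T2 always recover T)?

Yes

Common attributes: T1 ∩ T2 = {A1, A2}.
Closure of {A1, A2}: A1 → A2, A3 applies, adding A3; A2 → A4 applies, adding A4; A3, A4 → A5 applies, adding A5. So (A1, A2)⁺ = {A1, A2, A3, A4, A5}.
This closure contains every attribute of T1, so T1 ∩ T2 → T1. The join is lossless.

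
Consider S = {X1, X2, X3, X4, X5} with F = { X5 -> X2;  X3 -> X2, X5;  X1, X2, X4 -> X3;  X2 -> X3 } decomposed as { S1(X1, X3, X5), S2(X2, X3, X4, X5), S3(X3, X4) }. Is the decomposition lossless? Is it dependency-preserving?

Lossless test (chase): Rows 1 and 2 agree on X5; apply X5→X2 and equate their X2 entries. Rows 1 and 3 agree on X3; apply X3→X2, X5 and equate their X2, X5 entries. No row becomes fully distinguished — the join is lossy.
Dependency preservation: X1, X2, X4 → X3 is not contained in any single fragment, but the restricted closure of its left-hand side across the fragments still reaches the right-hand side; the remaining FDs each lie inside some fragment. All dependencies are preserved.

lossy but dependency-preserving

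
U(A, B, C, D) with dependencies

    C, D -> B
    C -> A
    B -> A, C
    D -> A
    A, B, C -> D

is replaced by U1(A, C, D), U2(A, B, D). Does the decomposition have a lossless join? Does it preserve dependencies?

lossy and not dependency-preserving

Lossless test: (A, D)⁺ = {A, D}, which is a superkey of neither fragment — lossy.
Dependency preservation: the restricted closure of {C, D} across the fragments never reaches {B}, so C, D → B cannot be enforced without a join — not preserved.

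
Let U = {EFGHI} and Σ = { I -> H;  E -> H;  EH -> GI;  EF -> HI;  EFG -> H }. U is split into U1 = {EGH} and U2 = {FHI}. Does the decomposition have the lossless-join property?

Common attributes: U1 ∩ U2 = {H}.
No dependency enlarges {H}, so (H)⁺ = {H}.
The closure contains neither all of U1 = {EGH} nor all of U2 = {FHI}, so the common attributes are not a superkey of either fragment. The join is lossy.

No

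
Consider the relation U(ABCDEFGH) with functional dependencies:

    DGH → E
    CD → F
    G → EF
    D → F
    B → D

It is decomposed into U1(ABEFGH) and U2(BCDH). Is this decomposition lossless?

No

Common attributes: U1 ∩ U2 = {BH}.
Closure of {BH}: B → D applies, adding D; D → F applies, adding F. So (BH)⁺ = {BDFH}.
The closure contains neither all of U1 = {ABEFGH} nor all of U2 = {BCDH}, so the common attributes are not a superkey of either fragment. The join is lossy.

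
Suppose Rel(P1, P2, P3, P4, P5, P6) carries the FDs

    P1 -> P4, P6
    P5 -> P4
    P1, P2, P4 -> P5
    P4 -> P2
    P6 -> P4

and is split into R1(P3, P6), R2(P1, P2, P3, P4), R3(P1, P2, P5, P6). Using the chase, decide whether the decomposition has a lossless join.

Yes

Chase test. Columns are P1, P2, P3, P4, P5, P6; row i has aⱼ where attribute j ∈ Ri, else bᵢⱼ.
Initial tableau (one row per fragment):
  row 1: b11 b12 a3 b14 b15 a6
  row 2: a1 a2 a3 a4 b25 b26
  row 3: a1 a2 b33 b34 a5 a6
Rows 2 and 3 agree on P1; apply P1→P4, P6 and equate their P4, P6 entries.
Rows 2 and 3 agree on P1, P2, P4; apply P1, P2, P4→P5 and equate their P5 entries.
Rows 1 and 2 agree on P6; apply P6→P4 and equate their P4 entries.
Rows 1 and 2 agree on P4; apply P4→P2 and equate their P2 entries.
Row 2 is now all distinguished symbols — the join is lossless.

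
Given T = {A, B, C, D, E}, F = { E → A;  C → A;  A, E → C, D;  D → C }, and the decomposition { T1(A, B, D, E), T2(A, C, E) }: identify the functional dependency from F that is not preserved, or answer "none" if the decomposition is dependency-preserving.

Check D → C: no single fragment contains all of {C, D}, and the restricted closure of {D} across the fragments never reaches {C}.
E → A is preserved.
C → A is preserved.
A, E → C, D is preserved.

D → C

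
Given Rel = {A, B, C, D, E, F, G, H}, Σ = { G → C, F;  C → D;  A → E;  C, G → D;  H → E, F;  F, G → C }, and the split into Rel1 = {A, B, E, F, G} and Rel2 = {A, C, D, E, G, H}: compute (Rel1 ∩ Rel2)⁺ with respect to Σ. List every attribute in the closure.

A, C, D, E, F, G

Rel1 ∩ Rel2 = {A, E, G}.
G → C, F applies, adding C, F
C → D applies, adding D
Closure: {A, C, D, E, F, G}.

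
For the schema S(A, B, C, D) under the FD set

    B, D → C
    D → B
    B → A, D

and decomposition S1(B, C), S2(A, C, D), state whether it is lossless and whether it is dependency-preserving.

lossy and not dependency-preserving

Lossless test: (C)⁺ = {C}, which is a superkey of neither fragment — lossy.
Dependency preservation: the restricted closure of {D} across the fragments never reaches {B}, so D → B cannot be enforced without a join — not preserved.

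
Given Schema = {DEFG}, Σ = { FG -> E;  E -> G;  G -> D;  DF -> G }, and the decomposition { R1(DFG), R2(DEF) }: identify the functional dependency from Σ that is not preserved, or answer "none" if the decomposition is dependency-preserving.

Check E → G: no single fragment contains all of {EG}, and the restricted closure of {E} across the fragments never reaches {G}.
FG → E is preserved.
G → D is preserved.
DF → G is preserved.

E -> G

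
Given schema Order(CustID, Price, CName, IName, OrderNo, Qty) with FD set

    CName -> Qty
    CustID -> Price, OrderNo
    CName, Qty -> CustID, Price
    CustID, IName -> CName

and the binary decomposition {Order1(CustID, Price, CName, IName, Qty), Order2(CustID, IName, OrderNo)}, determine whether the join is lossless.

Common attributes: Order1 ∩ Order2 = {CustID, IName}.
Closure of {CustID, IName}: CustID → Price, OrderNo applies, adding Price, OrderNo; CustID, IName → CName applies, adding CName; CName → Qty applies, adding Qty. So (CustID, IName)⁺ = {CustID, Price, CName, IName, OrderNo, Qty}.
This closure contains every attribute of Order1, so Order1 ∩ Order2 → Order1. The join is lossless.

Yes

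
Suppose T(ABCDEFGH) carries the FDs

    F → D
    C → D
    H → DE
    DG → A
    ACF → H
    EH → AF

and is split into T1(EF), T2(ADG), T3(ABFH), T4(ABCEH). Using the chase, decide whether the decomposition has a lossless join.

No

Chase test. Columns are ABCDEFGH; row i has aⱼ where attribute j ∈ Ti, else bᵢⱼ.
Initial tableau (one row per fragment):
  row 1: b11 b12 b13 b14 a5 a6 b17 b18
  row 2: a1 b22 b23 a4 b25 b26 a7 b28
  row 3: a1 a2 b33 b34 b35 a6 b37 a8
  row 4: a1 a2 a3 b44 a5 b46 b47 a8
Rows 1 and 3 agree on F; apply F→D and equate their D entries.
Rows 3 and 4 agree on H; apply H→DE and equate their DE entries.
Rows 3 and 4 agree on EH; apply EH→AF and equate their AF entries.
No row becomes fully distinguished — the join is lossy.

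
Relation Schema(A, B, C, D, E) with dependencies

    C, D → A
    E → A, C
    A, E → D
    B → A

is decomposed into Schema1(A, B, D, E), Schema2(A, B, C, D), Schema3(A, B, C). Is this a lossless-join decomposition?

No

Chase test. Columns are A, B, C, D, E; row i has aⱼ where attribute j ∈ Schemai, else bᵢⱼ.
Initial tableau (one row per fragment):
  row 1: a1 a2 b13 a4 a5
  row 2: a1 a2 a3 a4 b25
  row 3: a1 a2 a3 b34 b35
No row becomes fully distinguished — the join is lossy.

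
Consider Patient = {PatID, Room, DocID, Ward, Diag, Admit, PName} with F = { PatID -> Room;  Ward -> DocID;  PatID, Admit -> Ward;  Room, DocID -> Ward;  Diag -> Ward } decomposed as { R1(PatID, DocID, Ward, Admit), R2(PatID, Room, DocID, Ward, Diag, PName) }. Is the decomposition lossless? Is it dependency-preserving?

Lossless test: (PatID, DocID, Ward)⁺ = {PatID, Room, DocID, Ward}, which is a superkey of neither fragment — lossy.
Dependency preservation: every FD's attributes lie within a single fragment, so each can be enforced locally — preserved.

lossy but dependency-preserving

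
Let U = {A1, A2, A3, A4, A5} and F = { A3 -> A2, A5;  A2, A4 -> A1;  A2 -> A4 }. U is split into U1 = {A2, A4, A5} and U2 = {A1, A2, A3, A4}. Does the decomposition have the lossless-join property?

Common attributes: U1 ∩ U2 = {A2, A4}.
Closure of {A2, A4}: A2, A4 → A1 applies, adding A1. So (A2, A4)⁺ = {A1, A2, A4}.
The closure contains neither all of U1 = {A2, A4, A5} nor all of U2 = {A1, A2, A3, A4}, so the common attributes are not a superkey of either fragment. The join is lossy.

No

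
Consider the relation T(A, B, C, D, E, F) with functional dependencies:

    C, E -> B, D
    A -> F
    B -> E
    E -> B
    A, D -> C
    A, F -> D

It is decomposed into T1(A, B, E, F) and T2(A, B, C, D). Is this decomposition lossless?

Yes

Common attributes: T1 ∩ T2 = {A, B}.
Closure of {A, B}: A → F applies, adding F; B → E applies, adding E; A, F → D applies, adding D; A, D → C applies, adding C. So (A, B)⁺ = {A, B, C, D, E, F}.
This closure contains every attribute of T1, so T1 ∩ T2 → T1. The join is lossless.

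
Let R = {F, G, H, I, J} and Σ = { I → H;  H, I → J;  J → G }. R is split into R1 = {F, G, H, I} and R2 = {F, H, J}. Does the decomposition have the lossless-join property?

Common attributes: R1 ∩ R2 = {F, H}.
No dependency enlarges {F, H}, so (F, H)⁺ = {F, H}.
The closure contains neither all of R1 = {F, G, H, I} nor all of R2 = {F, H, J}, so the common attributes are not a superkey of either fragment. The join is lossy.

No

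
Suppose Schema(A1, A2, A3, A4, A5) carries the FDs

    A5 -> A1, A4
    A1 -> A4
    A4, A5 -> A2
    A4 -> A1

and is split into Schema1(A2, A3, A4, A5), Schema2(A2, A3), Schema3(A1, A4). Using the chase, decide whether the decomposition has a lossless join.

Yes

Chase test. Columns are A1, A2, A3, A4, A5; row i has aⱼ where attribute j ∈ Schemai, else bᵢⱼ.
Initial tableau (one row per fragment):
  row 1: b11 a2 a3 a4 a5
  row 2: b21 a2 a3 b24 b25
  row 3: a1 b32 b33 a4 b35
Rows 1 and 3 agree on A4; apply A4→A1 and equate their A1 entries.
Row 1 is now all distinguished symbols — the join is lossless.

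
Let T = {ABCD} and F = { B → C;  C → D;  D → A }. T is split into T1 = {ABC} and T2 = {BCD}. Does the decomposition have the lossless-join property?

Yes

Common attributes: T1 ∩ T2 = {BC}.
Closure of {BC}: C → D applies, adding D; D → A applies, adding A. So (BC)⁺ = {ABCD}.
This closure contains every attribute of T1, so T1 ∩ T2 → T1. The join is lossless.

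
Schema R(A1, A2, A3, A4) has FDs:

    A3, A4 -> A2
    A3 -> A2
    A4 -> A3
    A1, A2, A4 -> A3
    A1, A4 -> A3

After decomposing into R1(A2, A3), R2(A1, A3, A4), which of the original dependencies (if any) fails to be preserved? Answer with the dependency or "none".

A3, A4 → A2: restricted closure across fragments reaches A2.
A3 → A2 lies within R1.
A4 → A3 lies within R2.
A1, A2, A4 → A3: restricted closure across fragments reaches A3.
A1, A4 → A3 lies within R2.
Every dependency is enforceable on the fragments, so the decomposition is dependency-preserving.

none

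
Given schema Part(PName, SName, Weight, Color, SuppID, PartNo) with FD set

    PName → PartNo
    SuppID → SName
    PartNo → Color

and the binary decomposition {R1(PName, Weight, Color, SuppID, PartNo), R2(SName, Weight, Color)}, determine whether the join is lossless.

No

Common attributes: R1 ∩ R2 = {Weight, Color}.
No dependency enlarges {Weight, Color}, so (Weight, Color)⁺ = {Weight, Color}.
The closure contains neither all of R1 = {PName, Weight, Color, SuppID, PartNo} nor all of R2 = {SName, Weight, Color}, so the common attributes are not a superkey of either fragment. The join is lossy.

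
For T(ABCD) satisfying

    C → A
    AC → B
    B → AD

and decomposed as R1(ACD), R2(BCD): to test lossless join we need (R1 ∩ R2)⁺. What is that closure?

ABCD

R1 ∩ R2 = {CD}.
C → A applies, adding A
AC → B applies, adding B
Closure: {ABCD}.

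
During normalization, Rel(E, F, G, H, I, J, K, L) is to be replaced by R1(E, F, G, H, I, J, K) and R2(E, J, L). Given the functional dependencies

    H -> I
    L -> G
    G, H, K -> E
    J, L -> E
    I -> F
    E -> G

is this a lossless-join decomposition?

No

Common attributes: R1 ∩ R2 = {E, J}.
Closure of {E, J}: E → G applies, adding G. So (E, J)⁺ = {E, G, J}.
The closure contains neither all of R1 = {E, F, G, H, I, J, K} nor all of R2 = {E, J, L}, so the common attributes are not a superkey of either fragment. The join is lossy.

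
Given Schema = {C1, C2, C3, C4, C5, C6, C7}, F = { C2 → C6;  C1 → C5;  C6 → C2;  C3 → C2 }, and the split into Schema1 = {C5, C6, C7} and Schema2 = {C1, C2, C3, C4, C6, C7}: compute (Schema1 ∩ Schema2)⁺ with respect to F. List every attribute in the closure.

C2, C6, C7

Schema1 ∩ Schema2 = {C6, C7}.
C6 → C2 applies, adding C2
Closure: {C2, C6, C7}.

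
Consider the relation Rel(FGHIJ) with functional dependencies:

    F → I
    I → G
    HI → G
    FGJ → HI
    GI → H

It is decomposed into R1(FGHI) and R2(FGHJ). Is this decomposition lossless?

Yes

Common attributes: R1 ∩ R2 = {FGH}.
Closure of {FGH}: F → I applies, adding I. So (FGH)⁺ = {FGHI}.
This closure contains every attribute of R1, so R1 ∩ R2 → R1. The join is lossless.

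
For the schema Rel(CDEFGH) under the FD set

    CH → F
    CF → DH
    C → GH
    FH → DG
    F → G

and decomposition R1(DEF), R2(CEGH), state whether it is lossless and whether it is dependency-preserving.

Lossless test: (E)⁺ = {E}, which is a superkey of neither fragment — lossy.
Dependency preservation: the restricted closure of {CH} across the fragments never reaches {F}, so CH → F cannot be enforced without a join — not preserved.

lossy and not dependency-preserving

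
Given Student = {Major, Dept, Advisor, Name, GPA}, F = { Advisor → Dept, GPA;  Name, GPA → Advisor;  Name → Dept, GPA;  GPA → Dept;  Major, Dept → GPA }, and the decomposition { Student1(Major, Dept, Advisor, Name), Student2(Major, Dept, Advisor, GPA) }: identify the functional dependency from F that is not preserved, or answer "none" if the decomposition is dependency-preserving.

none

Advisor → Dept, GPA lies within Student2.
Name, GPA → Advisor: restricted closure across fragments reaches Advisor.
Name → Dept, GPA: restricted closure across fragments reaches Dept, GPA.
GPA → Dept lies within Student2.
Major, Dept → GPA lies within Student2.
Every dependency is enforceable on the fragments, so the decomposition is dependency-preserving.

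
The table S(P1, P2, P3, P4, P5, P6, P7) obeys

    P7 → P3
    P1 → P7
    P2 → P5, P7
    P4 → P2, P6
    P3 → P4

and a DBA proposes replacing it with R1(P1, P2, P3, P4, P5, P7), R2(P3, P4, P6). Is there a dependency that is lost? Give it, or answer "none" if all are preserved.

P7 → P3 lies within R1.
P1 → P7 lies within R1.
P2 → P5, P7 lies within R1.
P4 → P2, P6: restricted closure across fragments reaches P2, P6.
P3 → P4 lies within R1.
Every dependency is enforceable on the fragments, so the decomposition is dependency-preserving.

none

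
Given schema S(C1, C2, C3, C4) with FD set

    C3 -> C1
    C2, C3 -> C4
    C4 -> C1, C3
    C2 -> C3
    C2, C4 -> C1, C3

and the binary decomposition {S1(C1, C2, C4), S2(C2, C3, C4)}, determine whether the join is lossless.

Yes

Common attributes: S1 ∩ S2 = {C2, C4}.
Closure of {C2, C4}: C4 → C1, C3 applies, adding C1, C3. So (C2, C4)⁺ = {C1, C2, C3, C4}.
This closure contains every attribute of S1, so S1 ∩ S2 → S1. The join is lossless.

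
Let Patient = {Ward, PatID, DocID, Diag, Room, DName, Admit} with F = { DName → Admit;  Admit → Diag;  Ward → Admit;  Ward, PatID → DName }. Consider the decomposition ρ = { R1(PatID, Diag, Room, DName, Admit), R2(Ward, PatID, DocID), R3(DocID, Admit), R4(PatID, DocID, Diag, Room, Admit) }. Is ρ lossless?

No

Chase test. Columns are Ward, PatID, DocID, Diag, Room, DName, Admit; row i has aⱼ where attribute j ∈ Ri, else bᵢⱼ.
Initial tableau (one row per fragment):
  row 1: b11 a2 b13 a4 a5 a6 a7
  row 2: a1 a2 a3 b24 b25 b26 b27
  row 3: b31 b32 a3 b34 b35 b36 a7
  row 4: b41 a2 a3 a4 a5 b46 a7
Rows 1 and 3 agree on Admit; apply Admit→Diag and equate their Diag entries.
No row becomes fully distinguished — the join is lossy.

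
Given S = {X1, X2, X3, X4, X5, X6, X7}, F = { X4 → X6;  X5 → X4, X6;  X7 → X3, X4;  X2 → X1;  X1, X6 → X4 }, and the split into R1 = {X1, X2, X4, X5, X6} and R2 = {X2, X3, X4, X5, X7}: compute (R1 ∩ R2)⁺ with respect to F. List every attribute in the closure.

X1, X2, X4, X5, X6

R1 ∩ R2 = {X2, X4, X5}.
X4 → X6 applies, adding X6
X2 → X1 applies, adding X1
Closure: {X1, X2, X4, X5, X6}.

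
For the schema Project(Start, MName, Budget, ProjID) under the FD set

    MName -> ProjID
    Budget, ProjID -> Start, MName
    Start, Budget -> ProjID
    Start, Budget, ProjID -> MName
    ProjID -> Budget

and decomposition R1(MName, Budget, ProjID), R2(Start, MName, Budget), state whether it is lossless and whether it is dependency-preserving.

Lossless test: (MName, Budget)⁺ = {Start, MName, Budget, ProjID}, which contains all of one fragment — lossless.
Dependency preservation: Budget, ProjID → Start, MName; Start, Budget → ProjID; Start, Budget, ProjID → MName are not contained in any single fragment, but the restricted closure of each left-hand side across the fragments still reaches the right-hand side; the remaining FDs each lie inside some fragment. All dependencies are preserved.

lossless and dependency-preserving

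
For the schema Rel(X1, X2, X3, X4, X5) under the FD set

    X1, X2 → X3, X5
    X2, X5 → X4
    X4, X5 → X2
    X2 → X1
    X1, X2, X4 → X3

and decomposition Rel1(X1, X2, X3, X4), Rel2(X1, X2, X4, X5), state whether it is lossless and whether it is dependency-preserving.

Lossless test: (X1, X2, X4)⁺ = {X1, X2, X3, X4, X5}, which contains all of one fragment — lossless.
Dependency preservation: X1, X2 → X3, X5 is not contained in any single fragment, but the restricted closure of its left-hand side across the fragments still reaches the right-hand side; the remaining FDs each lie inside some fragment. All dependencies are preserved.

lossless and dependency-preserving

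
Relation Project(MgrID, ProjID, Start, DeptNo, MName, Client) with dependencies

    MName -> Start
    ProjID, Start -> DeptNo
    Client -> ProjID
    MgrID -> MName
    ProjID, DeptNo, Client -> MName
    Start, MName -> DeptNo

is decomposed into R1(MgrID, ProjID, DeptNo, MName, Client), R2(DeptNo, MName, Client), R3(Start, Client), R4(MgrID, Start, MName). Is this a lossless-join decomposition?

Yes

Chase test. Columns are MgrID, ProjID, Start, DeptNo, MName, Client; row i has aⱼ where attribute j ∈ Ri, else bᵢⱼ.
Initial tableau (one row per fragment):
  row 1: a1 a2 b13 a4 a5 a6
  row 2: b21 b22 b23 a4 a5 a6
  row 3: b31 b32 a3 b34 b35 a6
  row 4: a1 b42 a3 b44 a5 b46
Rows 1 and 2 agree on MName; apply MName→Start and equate their Start entries.
Rows 1 and 4 agree on MName; apply MName→Start and equate their Start entries.
Rows 1 and 2 agree on Client; apply Client→ProjID and equate their ProjID entries.
Rows 1 and 3 agree on Client; apply Client→ProjID and equate their ProjID entries.
Rows 1 and 4 agree on Start, MName; apply Start, MName→DeptNo and equate their DeptNo entries.
Rows 1 and 3 agree on ProjID, Start; apply ProjID, Start→DeptNo and equate their DeptNo entries.
Rows 1 and 3 agree on ProjID, DeptNo, Client; apply ProjID, DeptNo, Client→MName and equate their MName entries.
Row 1 is now all distinguished symbols — the join is lossless.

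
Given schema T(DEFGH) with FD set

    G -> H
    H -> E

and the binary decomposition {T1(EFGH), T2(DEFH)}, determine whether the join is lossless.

Common attributes: T1 ∩ T2 = {EFH}.
No dependency enlarges {EFH}, so (EFH)⁺ = {EFH}.
The closure contains neither all of T1 = {EFGH} nor all of T2 = {DEFH}, so the common attributes are not a superkey of either fragment. The join is lossy.

No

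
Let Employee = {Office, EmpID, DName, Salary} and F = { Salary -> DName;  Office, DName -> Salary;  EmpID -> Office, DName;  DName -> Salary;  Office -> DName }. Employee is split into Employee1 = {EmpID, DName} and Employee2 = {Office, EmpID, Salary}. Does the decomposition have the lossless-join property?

Yes

Common attributes: Employee1 ∩ Employee2 = {EmpID}.
Closure of {EmpID}: EmpID → Office, DName applies, adding Office, DName; DName → Salary applies, adding Salary. So (EmpID)⁺ = {Office, EmpID, DName, Salary}.
This closure contains every attribute of Employee1, so Employee1 ∩ Employee2 → Employee1. The join is lossless.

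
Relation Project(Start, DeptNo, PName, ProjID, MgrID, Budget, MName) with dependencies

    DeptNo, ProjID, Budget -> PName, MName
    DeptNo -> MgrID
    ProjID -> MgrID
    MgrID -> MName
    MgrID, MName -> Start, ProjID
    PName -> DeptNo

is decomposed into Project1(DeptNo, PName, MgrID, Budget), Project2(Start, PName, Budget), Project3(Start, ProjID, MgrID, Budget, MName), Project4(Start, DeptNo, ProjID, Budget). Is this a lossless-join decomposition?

Chase test. Columns are Start, DeptNo, PName, ProjID, MgrID, Budget, MName; row i has aⱼ where attribute j ∈ Projecti, else bᵢⱼ.
Initial tableau (one row per fragment):
  row 1: b11 a2 a3 b14 a5 a6 b17
  row 2: a1 b22 a3 b24 b25 a6 b27
  row 3: a1 b32 b33 a4 a5 a6 a7
  row 4: a1 a2 b43 a4 b45 a6 b47
Rows 1 and 4 agree on DeptNo; apply DeptNo→MgrID and equate their MgrID entries.
Rows 1 and 3 agree on MgrID; apply MgrID→MName and equate their MName entries.
Rows 1 and 4 agree on MgrID; apply MgrID→MName and equate their MName entries.
Rows 1 and 3 agree on MgrID, MName; apply MgrID, MName→Start, ProjID and equate their Start, ProjID entries.
Rows 1 and 2 agree on PName; apply PName→DeptNo and equate their DeptNo entries.
Rows 1 and 4 agree on DeptNo, ProjID, Budget; apply DeptNo, ProjID, Budget→PName, MName and equate their PName, MName entries.
Rows 1 and 2 agree on DeptNo; apply DeptNo→MgrID and equate their MgrID entries.
Rows 1 and 2 agree on MgrID; apply MgrID→MName and equate their MName entries.
Rows 1 and 2 agree on MgrID, MName; apply MgrID, MName→Start, ProjID and equate their Start, ProjID entries.
Row 1 is now all distinguished symbols — the join is lossless.

Yes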